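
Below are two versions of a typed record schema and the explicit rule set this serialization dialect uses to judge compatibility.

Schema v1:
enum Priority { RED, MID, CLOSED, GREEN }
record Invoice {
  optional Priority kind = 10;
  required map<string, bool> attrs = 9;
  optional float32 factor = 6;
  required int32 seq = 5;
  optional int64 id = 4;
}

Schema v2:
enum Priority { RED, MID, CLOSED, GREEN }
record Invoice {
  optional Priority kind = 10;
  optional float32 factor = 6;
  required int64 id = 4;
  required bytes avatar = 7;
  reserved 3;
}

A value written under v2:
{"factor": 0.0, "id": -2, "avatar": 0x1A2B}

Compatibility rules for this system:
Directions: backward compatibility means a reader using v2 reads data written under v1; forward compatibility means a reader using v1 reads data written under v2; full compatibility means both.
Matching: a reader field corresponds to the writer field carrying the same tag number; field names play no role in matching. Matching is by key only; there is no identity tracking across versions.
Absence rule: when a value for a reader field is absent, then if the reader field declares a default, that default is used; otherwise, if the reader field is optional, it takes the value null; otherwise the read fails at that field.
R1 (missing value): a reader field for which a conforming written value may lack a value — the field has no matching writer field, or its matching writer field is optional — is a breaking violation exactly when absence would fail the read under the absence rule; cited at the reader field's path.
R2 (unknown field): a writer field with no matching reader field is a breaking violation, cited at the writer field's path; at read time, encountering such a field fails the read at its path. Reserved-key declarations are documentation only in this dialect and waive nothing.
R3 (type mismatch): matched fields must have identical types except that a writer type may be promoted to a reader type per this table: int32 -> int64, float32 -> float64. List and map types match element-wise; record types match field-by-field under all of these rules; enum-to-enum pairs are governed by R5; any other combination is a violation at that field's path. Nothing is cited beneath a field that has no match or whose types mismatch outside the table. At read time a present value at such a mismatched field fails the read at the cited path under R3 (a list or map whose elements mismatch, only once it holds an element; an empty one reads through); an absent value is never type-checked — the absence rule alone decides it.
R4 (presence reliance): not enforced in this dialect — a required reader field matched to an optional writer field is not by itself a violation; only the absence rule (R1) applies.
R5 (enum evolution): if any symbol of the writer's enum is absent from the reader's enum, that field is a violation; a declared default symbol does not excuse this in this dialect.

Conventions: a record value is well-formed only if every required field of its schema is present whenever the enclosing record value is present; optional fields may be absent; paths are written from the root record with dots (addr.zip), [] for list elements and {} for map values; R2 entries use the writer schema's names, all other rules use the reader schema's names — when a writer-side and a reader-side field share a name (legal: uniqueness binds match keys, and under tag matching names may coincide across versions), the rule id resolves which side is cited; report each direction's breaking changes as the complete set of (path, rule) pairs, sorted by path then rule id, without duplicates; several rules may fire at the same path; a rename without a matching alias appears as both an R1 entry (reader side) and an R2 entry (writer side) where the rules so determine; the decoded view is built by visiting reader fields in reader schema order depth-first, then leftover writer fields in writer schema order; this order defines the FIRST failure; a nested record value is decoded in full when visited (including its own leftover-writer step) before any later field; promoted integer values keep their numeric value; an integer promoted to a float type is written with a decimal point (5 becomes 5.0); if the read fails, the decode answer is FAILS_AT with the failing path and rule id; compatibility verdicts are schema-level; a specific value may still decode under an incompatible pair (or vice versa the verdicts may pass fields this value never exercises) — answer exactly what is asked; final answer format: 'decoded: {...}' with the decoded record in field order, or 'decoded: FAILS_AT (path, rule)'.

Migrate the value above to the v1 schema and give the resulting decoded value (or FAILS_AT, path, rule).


decoded: FAILS_AT (attrs, R1)

in Invoice below, arrows point writer -> reader
decoding the Invoice value with the v1 reader:
  kind := null (missing; optional => null)
  read fails at attrs under R1 (no fill)
  => FAILS_AT (attrs, R1)
ruling out the remaining Invoice differences:
  field id in record Invoice: optional changed to required -> shifts the Invoice verdicts, not this decode
  removed field seq from record Invoice -> shifts the Invoice verdicts, not this decode
  added field avatar to record Invoice: required bytes, tag 7 (in v2 it sits last) -> shifts the Invoice verdicts, not this decode


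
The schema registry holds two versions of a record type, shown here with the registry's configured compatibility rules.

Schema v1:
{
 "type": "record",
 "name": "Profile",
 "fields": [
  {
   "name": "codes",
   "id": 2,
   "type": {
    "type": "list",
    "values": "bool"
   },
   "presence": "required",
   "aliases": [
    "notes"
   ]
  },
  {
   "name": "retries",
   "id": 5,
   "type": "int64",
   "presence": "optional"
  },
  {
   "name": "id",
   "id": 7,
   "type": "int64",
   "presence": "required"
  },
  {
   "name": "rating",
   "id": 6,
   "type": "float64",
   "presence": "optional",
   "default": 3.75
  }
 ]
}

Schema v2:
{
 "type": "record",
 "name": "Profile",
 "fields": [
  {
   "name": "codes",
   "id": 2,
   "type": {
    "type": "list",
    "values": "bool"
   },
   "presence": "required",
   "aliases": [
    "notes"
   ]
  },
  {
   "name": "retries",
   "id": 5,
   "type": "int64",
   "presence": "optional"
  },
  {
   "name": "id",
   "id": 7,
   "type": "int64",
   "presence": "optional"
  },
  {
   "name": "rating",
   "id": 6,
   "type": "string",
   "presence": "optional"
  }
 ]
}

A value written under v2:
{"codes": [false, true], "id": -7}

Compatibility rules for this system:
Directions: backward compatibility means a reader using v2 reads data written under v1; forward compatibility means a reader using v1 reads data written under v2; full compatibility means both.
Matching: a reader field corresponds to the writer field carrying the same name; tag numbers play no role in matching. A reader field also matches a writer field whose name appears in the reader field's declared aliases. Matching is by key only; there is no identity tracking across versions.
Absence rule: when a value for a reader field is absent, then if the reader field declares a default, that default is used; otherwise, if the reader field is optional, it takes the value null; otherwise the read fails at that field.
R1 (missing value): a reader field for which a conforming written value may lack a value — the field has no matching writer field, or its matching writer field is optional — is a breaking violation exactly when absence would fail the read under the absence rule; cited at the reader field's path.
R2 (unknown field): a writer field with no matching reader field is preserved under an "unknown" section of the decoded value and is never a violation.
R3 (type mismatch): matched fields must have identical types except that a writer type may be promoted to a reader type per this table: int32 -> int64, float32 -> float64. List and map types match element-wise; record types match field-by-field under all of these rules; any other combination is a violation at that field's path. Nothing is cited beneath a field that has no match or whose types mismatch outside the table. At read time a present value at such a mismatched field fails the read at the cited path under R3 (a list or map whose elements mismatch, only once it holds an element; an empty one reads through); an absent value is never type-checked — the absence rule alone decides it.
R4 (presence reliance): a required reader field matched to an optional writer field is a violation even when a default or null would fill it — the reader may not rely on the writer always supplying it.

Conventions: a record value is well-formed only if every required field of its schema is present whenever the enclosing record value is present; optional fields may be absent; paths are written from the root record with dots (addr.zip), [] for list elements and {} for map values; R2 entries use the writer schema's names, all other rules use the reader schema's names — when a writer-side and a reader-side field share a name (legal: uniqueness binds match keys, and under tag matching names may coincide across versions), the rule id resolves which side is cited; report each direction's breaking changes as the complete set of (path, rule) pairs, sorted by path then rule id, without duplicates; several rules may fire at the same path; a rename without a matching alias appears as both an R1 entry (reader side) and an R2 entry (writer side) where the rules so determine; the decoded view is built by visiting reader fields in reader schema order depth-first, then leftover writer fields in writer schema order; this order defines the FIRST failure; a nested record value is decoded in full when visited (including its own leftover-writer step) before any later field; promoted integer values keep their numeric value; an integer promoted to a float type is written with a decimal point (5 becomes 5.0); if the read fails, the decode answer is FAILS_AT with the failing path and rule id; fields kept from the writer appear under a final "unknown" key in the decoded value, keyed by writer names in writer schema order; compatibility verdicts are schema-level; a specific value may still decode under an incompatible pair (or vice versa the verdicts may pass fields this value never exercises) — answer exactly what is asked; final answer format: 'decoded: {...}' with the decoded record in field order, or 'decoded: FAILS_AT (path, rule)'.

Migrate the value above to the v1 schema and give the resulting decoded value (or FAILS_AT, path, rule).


in Profile below, arrows point writer -> reader
decode walk for Profile under reader schema v1:
  codes := [false, true]
  retries := null (absent, optional -> null)
  id := -7
  rating := 3.75 (absent -> default)
  => decoded: {"codes": [false, true], "retries": null, "id": -7, "rating": 3.75}
ruling out the remaining Profile differences:
  field rating in record Profile: type float64 changed to string (its default is dropped) -> changes Profile's schema-level verdicts only — the decode of this value is the same
  field id in record Profile: required changed to optional -> changes Profile's schema-level verdicts only — the decode of this value is the same

decoded: {"codes": [false, true], "retries": null, "id": -7, "rating": 3.75}


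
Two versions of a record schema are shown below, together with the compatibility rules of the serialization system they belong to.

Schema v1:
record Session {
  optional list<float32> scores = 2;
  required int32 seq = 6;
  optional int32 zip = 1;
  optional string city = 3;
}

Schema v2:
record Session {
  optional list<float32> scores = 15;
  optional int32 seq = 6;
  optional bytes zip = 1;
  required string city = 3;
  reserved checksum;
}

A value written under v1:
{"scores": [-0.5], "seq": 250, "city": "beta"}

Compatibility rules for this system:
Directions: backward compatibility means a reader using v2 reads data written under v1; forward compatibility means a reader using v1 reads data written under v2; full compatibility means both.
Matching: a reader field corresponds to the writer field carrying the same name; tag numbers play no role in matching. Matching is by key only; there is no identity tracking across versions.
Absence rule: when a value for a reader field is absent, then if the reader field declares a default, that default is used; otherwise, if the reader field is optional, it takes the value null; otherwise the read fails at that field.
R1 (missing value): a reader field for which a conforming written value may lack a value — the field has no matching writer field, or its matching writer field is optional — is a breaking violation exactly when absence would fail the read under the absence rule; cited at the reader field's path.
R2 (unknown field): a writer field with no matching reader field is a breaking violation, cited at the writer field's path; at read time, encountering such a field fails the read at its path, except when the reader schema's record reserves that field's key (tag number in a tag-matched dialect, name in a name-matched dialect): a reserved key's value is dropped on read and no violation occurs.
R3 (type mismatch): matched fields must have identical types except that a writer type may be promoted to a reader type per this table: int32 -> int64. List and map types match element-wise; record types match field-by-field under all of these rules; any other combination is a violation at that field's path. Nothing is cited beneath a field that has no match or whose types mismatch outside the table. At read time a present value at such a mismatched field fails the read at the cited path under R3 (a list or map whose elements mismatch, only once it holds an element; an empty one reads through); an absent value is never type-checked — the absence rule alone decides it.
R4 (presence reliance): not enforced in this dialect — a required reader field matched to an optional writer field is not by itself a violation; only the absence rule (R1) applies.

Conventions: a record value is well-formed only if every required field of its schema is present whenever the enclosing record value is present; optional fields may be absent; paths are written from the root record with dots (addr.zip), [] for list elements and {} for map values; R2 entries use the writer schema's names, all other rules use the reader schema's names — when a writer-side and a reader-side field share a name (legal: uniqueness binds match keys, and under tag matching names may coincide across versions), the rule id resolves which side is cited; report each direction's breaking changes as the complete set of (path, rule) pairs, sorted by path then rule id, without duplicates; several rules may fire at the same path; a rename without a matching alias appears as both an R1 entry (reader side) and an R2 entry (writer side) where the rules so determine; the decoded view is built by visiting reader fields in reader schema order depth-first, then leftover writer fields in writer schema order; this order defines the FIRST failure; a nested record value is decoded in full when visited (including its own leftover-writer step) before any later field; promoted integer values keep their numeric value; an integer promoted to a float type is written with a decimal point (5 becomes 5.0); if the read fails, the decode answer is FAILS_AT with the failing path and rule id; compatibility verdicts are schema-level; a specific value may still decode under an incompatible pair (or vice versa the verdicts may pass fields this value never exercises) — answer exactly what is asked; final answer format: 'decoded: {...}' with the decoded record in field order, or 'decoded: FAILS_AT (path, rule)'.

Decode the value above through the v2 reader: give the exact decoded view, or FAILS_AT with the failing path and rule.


each type pair in Session: writer, then reader
decode walk for Session under reader schema v2:
  scores := [-0.5]
  seq := 250
  zip := null (missing; optional => null)
  city := "beta"
  => decoded: {"scores": [-0.5], "seq": 250, "zip": null, "city": "beta"}
checking off the Session differences that do not matter here:
  field city in record Session: optional changed to required -> schema-level compatibility only; this Session value's decode is unchanged
  field zip in record Session: type int32 changed to bytes -> schema-level compatibility only; this Session value's decode is unchanged
  field scores in record Session: tag 2 changed to 15 -> inert under this dialect — no rule fires on Session and the result does not move
  field seq in record Session: required changed to optional -> schema-level compatibility only; this Session value's decode is unchanged

decoded: {"scores": [-0.5], "seq": 250, "zip": null, "city": "beta"}


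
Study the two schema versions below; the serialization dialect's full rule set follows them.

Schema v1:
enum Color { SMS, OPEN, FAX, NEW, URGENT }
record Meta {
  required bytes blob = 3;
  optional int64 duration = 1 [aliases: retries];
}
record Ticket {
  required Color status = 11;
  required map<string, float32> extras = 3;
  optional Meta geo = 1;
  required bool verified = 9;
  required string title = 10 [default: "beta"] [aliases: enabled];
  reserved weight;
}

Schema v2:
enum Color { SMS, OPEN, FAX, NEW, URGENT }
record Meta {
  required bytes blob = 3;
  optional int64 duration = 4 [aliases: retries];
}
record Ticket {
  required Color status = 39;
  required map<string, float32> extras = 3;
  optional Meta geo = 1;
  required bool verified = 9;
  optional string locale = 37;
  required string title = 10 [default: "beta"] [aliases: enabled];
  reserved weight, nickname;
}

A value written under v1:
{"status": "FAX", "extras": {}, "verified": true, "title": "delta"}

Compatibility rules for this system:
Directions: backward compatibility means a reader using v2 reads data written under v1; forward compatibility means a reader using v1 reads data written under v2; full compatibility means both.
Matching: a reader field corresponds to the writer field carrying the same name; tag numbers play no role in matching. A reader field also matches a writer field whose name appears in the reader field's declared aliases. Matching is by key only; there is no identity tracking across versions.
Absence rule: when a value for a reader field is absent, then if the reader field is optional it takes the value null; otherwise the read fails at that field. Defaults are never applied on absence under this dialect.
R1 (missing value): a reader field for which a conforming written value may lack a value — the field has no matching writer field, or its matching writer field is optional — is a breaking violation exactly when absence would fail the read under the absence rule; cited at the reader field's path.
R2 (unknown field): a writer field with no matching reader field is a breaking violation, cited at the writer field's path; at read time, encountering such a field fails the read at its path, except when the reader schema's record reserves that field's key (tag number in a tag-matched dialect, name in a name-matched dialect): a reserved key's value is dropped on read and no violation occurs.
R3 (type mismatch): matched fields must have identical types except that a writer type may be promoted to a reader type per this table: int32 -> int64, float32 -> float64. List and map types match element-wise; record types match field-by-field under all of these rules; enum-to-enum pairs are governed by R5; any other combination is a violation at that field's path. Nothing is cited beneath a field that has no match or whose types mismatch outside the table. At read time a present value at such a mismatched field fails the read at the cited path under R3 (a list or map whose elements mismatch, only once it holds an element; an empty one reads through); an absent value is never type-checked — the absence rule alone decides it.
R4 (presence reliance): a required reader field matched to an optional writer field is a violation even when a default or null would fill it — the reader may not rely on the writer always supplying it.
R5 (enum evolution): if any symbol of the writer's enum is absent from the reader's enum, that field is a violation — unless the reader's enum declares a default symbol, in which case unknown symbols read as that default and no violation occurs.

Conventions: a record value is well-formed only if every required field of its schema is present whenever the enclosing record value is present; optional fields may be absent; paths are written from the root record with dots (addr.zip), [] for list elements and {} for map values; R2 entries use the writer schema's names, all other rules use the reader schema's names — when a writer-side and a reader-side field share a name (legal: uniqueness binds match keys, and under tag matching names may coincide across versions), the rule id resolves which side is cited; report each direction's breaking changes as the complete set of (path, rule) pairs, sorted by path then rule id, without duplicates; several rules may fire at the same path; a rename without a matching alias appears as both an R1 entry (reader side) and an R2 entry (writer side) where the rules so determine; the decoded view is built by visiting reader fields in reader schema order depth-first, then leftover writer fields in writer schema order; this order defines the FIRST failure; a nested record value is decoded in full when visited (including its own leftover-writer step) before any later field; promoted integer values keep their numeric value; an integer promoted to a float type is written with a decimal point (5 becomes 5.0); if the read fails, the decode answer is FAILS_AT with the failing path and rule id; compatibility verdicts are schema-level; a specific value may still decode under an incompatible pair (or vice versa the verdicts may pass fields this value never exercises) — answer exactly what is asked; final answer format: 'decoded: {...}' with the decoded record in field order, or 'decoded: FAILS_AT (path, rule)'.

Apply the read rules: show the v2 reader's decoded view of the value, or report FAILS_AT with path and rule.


decoded: {"status": "FAX", "extras": {}, "geo": null, "verified": true, "locale": null, "title": "delta"}

each type pair in Ticket: writer, then reader
decode (reader v2):
  status := "FAX"
  extras := {}
  geo := null (not supplied -> null)
  verified := true
  locale := null (not supplied -> null)
  title := "delta"
  => decoded: {"status": "FAX", "extras": {}, "geo": null, "verified": true, "locale": null, "title": "delta"}
diffs on Ticket not affecting the asked answer:
  field duration in record Meta: tag 1 changed to 4 -> fires no rule on Ticket under this dialect and leaves the result unchanged
  field status in record Ticket: tag 11 changed to 39 -> fires no rule on Ticket under this dialect and leaves the result unchanged


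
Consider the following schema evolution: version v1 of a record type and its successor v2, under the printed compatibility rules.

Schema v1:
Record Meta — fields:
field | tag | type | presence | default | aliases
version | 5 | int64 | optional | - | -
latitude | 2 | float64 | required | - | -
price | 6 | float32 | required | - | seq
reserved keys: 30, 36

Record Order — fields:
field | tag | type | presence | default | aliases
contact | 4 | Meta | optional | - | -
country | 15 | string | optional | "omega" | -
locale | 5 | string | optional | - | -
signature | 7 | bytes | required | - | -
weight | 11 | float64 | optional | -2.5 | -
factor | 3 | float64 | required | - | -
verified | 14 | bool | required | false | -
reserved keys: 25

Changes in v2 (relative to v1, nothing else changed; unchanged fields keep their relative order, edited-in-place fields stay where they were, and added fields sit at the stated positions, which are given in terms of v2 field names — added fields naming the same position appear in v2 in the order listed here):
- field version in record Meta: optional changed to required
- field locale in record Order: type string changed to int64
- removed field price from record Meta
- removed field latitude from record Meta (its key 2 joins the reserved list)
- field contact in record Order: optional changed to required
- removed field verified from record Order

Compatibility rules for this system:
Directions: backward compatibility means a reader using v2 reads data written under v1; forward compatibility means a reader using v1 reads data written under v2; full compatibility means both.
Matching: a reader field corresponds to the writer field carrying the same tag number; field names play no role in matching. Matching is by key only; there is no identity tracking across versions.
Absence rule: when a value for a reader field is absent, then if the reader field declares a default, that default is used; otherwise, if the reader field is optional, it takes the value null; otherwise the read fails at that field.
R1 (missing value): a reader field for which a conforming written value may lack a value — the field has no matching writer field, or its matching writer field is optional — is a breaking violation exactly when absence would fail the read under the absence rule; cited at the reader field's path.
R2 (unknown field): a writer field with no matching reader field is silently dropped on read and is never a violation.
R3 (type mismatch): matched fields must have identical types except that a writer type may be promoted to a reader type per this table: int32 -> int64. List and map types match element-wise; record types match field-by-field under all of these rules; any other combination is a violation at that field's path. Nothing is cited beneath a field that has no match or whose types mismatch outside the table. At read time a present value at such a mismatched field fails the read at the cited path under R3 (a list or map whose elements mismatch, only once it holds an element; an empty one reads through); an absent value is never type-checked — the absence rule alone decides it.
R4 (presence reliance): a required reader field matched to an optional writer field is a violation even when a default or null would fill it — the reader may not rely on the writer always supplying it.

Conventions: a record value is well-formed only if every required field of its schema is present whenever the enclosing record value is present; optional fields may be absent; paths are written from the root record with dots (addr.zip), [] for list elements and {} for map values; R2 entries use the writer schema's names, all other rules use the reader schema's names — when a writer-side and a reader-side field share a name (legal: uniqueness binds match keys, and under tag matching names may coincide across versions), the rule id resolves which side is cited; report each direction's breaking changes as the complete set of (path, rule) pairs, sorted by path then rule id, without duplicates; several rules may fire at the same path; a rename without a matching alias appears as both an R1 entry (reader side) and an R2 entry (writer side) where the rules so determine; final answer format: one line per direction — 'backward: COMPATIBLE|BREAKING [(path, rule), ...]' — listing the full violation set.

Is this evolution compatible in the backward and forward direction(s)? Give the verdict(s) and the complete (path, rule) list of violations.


arrows below run writer -> reader for Order
checking backward for Order: reader v2 against writer v1:
  writer optional, Meta -> Meta: reader contact maps from writer contact
  writer optional, string -> string: reader country maps from writer country
  writer optional, string -> int64: reader locale maps from writer locale
  writer required, bytes -> bytes: reader signature maps from writer signature
  writer optional, float64 -> float64: reader weight maps from writer weight
  writer required, float64 -> float64: reader factor maps from writer factor
  writer verified: unknown to reader
  writer optional, int64 -> int64: reader contact.version maps from writer contact.version
  writer contact.latitude: unknown to reader
  writer contact.price: unknown to reader
  breaking: (contact, R1)
  breaking: (contact, R4)
  breaking: (contact.version, R1)
  breaking: (contact.version, R4)
  breaking: (locale, R3)
  => 5 violation(s): backward is BREAKING for Order
checking forward for Order: reader v1 against writer v2:
  writer required, Meta -> Meta: reader contact maps from writer contact
  writer optional, string -> string: reader country maps from writer country
  writer optional, int64 -> string: reader locale maps from writer locale
  writer required, bytes -> bytes: reader signature maps from writer signature
  writer optional, float64 -> float64: reader weight maps from writer weight
  writer required, float64 -> float64: reader factor maps from writer factor
  no writer field matches reader verified
  writer required, int64 -> int64: reader contact.version maps from writer contact.version
  no writer field matches reader contact.latitude
  no writer field matches reader contact.price
  breaking: (contact.latitude, R1)
  breaking: (contact.price, R1)
  breaking: (locale, R3)
  => 3 violation(s): forward is BREAKING for Order

backward: BREAKING [(contact, R1), (contact, R4), (contact.version, R1), (contact.version, R4), (locale, R3)]; forward: BREAKING [(contact.latitude, R1), (contact.price, R1), (locale, R3)]


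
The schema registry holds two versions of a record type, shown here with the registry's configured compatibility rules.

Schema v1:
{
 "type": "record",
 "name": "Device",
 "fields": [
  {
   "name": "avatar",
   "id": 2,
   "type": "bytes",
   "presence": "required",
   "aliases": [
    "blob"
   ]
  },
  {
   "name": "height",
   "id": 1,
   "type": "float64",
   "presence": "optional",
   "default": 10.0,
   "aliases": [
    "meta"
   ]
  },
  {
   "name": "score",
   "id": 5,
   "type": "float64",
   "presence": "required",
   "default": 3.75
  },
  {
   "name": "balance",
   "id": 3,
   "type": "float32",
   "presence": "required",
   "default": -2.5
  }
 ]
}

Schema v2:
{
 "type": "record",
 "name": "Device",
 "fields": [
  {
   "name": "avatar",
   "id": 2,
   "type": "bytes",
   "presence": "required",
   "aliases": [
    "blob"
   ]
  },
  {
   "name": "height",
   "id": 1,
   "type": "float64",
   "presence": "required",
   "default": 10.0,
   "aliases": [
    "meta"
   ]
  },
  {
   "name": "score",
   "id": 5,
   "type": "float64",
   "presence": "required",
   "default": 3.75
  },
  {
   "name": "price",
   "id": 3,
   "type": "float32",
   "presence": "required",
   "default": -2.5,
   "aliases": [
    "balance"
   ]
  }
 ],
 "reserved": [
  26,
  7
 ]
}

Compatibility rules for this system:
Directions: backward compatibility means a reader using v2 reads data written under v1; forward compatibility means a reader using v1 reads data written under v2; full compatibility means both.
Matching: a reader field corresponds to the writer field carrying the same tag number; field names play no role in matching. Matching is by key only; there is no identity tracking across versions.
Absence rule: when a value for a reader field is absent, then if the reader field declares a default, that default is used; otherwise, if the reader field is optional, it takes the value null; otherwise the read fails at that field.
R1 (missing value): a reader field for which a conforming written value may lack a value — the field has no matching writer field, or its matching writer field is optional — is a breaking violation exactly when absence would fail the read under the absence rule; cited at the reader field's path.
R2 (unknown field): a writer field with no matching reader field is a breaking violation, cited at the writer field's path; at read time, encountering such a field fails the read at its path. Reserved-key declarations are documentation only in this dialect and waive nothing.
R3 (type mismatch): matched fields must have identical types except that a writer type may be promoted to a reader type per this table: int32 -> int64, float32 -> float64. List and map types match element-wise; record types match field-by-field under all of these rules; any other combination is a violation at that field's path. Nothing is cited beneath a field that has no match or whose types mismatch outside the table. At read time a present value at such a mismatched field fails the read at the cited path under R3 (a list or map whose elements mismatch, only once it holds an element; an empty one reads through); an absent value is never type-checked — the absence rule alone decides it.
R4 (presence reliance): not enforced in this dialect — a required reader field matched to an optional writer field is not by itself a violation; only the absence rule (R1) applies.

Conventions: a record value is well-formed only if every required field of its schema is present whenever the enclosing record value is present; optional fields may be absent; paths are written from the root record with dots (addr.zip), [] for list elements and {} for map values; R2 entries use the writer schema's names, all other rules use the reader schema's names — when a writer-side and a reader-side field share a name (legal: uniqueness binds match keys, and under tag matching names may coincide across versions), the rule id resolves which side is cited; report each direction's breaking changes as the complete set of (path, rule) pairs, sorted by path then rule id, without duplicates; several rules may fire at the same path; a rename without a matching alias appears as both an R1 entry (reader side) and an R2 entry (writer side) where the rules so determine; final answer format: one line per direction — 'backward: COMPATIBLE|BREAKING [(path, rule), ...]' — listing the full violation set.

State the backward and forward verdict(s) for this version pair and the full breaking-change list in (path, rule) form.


each type pair in Device: writer, then reader
backward for Device (reader v2, writer v1):
  avatar: paired with writer avatar (bytes -> bytes; writer required)
  height: paired with writer height (float64 -> float64; writer optional)
  score: paired with writer score (float64 -> float64; writer required)
  price: paired with writer balance (float32 -> float32; writer required)
  nothing fires on Device: backward is COMPATIBLE
forward for Device (reader v1, writer v2):
  avatar: paired with writer avatar (bytes -> bytes; writer required)
  height: paired with writer height (float64 -> float64; writer required)
  score: paired with writer score (float64 -> float64; writer required)
  balance: paired with writer price (float32 -> float32; writer required)
  nothing fires on Device: forward is COMPATIBLE

backward: COMPATIBLE []; forward: COMPATIBLE []


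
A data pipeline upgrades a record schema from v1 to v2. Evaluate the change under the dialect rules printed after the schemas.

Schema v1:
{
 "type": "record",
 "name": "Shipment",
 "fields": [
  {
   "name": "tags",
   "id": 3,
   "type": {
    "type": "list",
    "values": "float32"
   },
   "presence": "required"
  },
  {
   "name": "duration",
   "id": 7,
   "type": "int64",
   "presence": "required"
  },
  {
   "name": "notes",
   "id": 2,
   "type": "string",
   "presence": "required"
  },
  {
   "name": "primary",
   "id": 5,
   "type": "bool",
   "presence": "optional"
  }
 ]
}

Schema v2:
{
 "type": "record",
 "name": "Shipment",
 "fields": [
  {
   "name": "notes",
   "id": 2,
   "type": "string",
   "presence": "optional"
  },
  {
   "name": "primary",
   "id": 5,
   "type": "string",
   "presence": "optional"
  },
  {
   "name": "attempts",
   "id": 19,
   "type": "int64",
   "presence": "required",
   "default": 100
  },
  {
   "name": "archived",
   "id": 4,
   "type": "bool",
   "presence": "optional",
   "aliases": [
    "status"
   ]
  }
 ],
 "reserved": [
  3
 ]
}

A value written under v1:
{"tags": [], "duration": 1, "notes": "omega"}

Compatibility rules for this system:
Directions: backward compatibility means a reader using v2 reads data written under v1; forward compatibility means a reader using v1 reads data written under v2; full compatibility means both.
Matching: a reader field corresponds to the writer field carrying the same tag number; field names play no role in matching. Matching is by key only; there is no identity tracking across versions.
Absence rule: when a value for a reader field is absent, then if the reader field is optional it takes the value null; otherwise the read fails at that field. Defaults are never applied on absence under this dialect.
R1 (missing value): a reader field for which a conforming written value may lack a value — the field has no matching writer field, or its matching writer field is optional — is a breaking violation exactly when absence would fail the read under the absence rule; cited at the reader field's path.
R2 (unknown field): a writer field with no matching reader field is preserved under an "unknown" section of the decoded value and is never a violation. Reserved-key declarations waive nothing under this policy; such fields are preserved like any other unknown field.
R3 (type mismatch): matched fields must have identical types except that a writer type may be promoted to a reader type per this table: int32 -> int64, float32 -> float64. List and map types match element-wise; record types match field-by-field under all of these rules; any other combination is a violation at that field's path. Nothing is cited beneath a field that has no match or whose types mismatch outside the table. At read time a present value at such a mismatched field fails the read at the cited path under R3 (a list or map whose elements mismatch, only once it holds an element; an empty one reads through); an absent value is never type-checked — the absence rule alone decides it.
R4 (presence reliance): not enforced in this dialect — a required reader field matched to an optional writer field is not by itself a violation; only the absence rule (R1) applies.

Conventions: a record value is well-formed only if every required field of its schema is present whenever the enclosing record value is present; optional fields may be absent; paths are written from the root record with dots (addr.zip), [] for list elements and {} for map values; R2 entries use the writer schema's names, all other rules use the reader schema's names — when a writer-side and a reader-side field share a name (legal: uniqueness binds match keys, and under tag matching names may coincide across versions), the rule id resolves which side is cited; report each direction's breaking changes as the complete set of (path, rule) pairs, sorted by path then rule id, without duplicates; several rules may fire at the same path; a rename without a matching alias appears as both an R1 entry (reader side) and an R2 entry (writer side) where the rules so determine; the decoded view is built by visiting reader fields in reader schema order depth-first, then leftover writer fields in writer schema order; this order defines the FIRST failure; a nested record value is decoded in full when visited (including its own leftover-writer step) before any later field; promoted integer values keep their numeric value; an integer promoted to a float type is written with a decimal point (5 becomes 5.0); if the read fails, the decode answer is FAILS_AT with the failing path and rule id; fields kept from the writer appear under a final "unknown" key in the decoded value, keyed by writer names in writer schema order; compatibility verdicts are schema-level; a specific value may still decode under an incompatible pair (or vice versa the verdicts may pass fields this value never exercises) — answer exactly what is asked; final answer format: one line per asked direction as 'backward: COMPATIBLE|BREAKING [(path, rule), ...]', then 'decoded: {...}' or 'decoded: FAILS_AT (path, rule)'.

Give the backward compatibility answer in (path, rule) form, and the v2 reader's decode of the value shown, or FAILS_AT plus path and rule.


each type pair in Shipment: writer, then reader
backward on Shipment — v2 reading data written by v1:
  notes <- notes (string -> string, writer required)
  primary <- primary (bool -> string, writer optional)
  attempts: no writer-side match
  archived: no writer-side match
  leftover writer field: tags
  leftover writer field: duration
  violation R1 at attempts
  violation R3 at primary
  => backward verdict for Shipment: BREAKING, 2 violation(s)
decode walk for Shipment under reader schema v2:
  notes := "omega"
  primary := null (not supplied -> null)
  read fails at attempts under R1 (no fill)
  => FAILS_AT (attempts, R1)
the other Shipment changes do not affect what is asked:
  field notes in record Shipment: required changed to optional -> affects forward compatibility only, which is not asked
  removed field tags from record Shipment (its key 3 joins the reserved list) -> affects forward compatibility only, which is not asked
  removed field duration from record Shipment -> affects forward compatibility only, which is not asked
  added field archived to record Shipment: optional bool, tag 4 (in v2 it sits last) -> fires no rule on Shipment, leaving the asked answer as it is

backward: BREAKING [(attempts, R1), (primary, R3)]; decoded: FAILS_AT (attempts, R1)
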